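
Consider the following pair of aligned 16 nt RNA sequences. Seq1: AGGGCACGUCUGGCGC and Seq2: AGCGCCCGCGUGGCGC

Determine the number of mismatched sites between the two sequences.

4

Differing sites — 3:G/C; 6:A/C; 9:U/C; 10:C/G.
That gives 4 mismatches out of 16 aligned sites, so the Hamming distance is 4.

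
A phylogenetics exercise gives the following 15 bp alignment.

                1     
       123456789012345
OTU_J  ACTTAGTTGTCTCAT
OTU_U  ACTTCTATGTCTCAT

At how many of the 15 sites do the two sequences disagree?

Mismatches occur at site 5 (A/C), site 6 (G/T), site 7 (T/A).
That gives 3 mismatches out of 15 aligned sites, so the Hamming distance is 3.

3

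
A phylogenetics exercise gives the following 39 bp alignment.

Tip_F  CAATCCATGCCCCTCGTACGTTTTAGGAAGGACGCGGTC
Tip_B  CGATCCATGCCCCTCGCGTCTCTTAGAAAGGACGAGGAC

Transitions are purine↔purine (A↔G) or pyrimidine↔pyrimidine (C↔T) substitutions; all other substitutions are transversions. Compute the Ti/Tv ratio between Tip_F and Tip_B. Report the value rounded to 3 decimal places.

2.000

Mismatches occur at site 2 (A↔G, transition), site 17 (T↔C, transition), site 18 (A↔G, transition), site 19 (C↔T, transition), site 20 (G↔C, transversion), site 22 (T↔C, transition), site 27 (G↔A, transition), site 35 (C↔A, transversion), site 38 (T↔A, transversion).
Of the 9 differences, 6 transitions and 3 transversions, so Ti/Tv = 6/3 = 2.000.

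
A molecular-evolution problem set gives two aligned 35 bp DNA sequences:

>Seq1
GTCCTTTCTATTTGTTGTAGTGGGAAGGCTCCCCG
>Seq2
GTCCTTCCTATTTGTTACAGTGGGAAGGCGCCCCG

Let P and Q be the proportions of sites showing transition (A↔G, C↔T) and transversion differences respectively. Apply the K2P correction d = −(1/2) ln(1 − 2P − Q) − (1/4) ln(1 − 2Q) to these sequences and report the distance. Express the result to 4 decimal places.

The sequences differ at positions 7 (T/C, transition), 17 (G/A, transition), 18 (T/C, transition), 30 (T/G, transversion).
Of the 4 differences, 3 transitions and 1 transversion over 35 sites: P = 3/35 = 0.085714, Q = 1/35 = 0.028571.
d = −0.5·ln(0.800001) − 0.25·ln(0.942858) = −0.5·(-0.223142) − 0.25·(-0.058840) = 0.1263.

0.1263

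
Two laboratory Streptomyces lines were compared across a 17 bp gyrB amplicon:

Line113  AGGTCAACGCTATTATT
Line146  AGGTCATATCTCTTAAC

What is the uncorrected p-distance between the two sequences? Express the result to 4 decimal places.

Mismatches occur at site 7 (A↔T), site 8 (C↔A), site 9 (G↔T), site 12 (A↔C), site 16 (T↔A), site 17 (T↔C).
There are 6 differences over 17 sites, so p = 6/17 = 0.3529.

0.3529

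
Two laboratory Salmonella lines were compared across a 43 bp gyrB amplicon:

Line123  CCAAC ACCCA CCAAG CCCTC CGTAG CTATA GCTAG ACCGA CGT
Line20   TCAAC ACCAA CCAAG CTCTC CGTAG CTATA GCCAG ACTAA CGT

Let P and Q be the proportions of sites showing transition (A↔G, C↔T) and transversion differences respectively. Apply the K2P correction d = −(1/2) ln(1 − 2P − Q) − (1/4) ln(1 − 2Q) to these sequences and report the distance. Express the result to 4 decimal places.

0.1596

The sequences differ at positions 1 (C/T, transition), 9 (C/A, transversion), 17 (C/T, transition), 33 (T/C, transition), 38 (C/T, transition), 39 (G/A, transition).
Of the 6 differences, 5 transitions and 1 transversion over 43 sites: P = 5/43 = 0.116279, Q = 1/43 = 0.023256.
d = −0.5·ln(0.744186) − 0.25·ln(0.953488) = −0.5·(-0.295464) − 0.25·(-0.047628) = 0.1596.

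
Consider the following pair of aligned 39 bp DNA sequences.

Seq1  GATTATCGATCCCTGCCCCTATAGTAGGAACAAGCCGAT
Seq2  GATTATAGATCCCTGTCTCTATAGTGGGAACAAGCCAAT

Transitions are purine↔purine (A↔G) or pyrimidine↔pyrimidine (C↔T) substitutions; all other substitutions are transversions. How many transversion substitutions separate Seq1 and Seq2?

Differing sites — 7:C/A (Tv); 16:C/T (Ti); 18:C/T (Ti); 26:A/G (Ti); 37:G/A (Ti).
Of the 5 differences, 4 transitions and 1 transversion, so the answer is 1.

1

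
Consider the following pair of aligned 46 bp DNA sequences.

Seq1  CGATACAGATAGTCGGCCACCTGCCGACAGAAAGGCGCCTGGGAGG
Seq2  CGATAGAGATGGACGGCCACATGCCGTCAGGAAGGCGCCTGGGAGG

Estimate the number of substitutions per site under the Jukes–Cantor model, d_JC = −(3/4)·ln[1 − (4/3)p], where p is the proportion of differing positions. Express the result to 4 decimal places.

0.1433

Differing sites — 6:C/G; 11:A/G; 13:T/A; 21:C/A; 27:A/T; 31:A/G.
p = 6/46 = 0.130435.
d = −0.75 · ln(1 − (4/3)·0.130435) = −0.75 · ln(0.826087) = −0.75 · (-0.191055) = 0.1433.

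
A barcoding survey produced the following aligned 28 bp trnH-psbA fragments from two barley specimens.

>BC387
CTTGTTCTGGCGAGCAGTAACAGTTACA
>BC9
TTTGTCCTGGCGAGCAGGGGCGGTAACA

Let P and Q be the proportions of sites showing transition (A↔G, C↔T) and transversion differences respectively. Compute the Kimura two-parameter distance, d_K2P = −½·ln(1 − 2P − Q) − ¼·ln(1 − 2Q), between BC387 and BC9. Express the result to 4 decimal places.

Mismatches occur at site 1 (C/T, transition), site 6 (T/C, transition), site 18 (T/G, transversion), site 19 (A/G, transition), site 20 (A/G, transition), site 22 (A/G, transition), site 25 (T/A, transversion).
Of the 7 differences, 5 transitions and 2 transversions over 28 sites: P = 5/28 = 0.178571, Q = 2/28 = 0.071429.
d = −0.5·ln(0.571429) − 0.25·ln(0.857142) = −0.5·(-0.559615) − 0.25·(-0.154152) = 0.3183.

0.3183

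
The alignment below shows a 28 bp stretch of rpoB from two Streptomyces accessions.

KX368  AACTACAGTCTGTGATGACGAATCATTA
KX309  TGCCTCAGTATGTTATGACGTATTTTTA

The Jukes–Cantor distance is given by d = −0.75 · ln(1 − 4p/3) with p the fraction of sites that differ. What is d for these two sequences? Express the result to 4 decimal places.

Mismatches occur at site 1 (A/T), site 2 (A/G), site 4 (T/C), site 5 (A/T), site 10 (C/A), site 14 (G/T), site 21 (A/T), site 24 (C/T), site 25 (A/T).
p = 9/28 = 0.321429.
d = −0.75 · ln(1 − (4/3)·0.321429) = −0.75 · ln(0.571428) = −0.75 · (-0.559617) = 0.4197.

0.4197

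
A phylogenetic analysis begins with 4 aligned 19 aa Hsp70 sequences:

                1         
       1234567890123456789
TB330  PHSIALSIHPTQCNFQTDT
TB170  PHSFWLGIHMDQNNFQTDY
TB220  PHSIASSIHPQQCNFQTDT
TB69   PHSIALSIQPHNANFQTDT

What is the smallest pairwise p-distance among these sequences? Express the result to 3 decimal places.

0.105

Pairwise Hamming distances:
  TB330 vs TB170: 7
  TB330 vs TB220: 2
  TB330 vs TB69: 4
  TB170 vs TB220: 8
  TB170 vs TB69: 9
  TB220 vs TB69: 5
The smallest is 2 mismatches, between TB330 and TB220; p = 2/19 = 0.105.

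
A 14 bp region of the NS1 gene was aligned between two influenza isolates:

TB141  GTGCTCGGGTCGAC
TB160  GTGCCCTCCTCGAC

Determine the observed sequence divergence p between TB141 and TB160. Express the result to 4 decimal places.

Differing sites — 5:T/C; 7:G/T; 8:G/C; 9:G/C.
There are 4 differences over 14 sites, so p = 4/14 = 0.2857.

0.2857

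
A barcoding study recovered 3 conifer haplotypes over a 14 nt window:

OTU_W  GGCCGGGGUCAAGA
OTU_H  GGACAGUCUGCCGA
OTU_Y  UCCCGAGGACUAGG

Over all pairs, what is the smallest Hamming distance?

Pairwise Hamming distances:
  OTU_W vs OTU_H: 7
  OTU_W vs OTU_Y: 6
  OTU_H vs OTU_Y: 12
The smallest is 6, between OTU_W and OTU_Y.

6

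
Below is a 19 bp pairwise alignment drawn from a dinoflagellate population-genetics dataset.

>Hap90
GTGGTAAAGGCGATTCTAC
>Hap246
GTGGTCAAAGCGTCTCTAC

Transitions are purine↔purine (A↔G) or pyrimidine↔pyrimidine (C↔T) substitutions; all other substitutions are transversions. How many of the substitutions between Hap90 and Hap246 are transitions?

The sequences differ at positions 6 (A/C, transversion), 9 (G/A, transition), 13 (A/T, transversion), 14 (T/C, transition).
Of the 4 differences, 2 transitions and 2 transversions, so the answer is 2.

2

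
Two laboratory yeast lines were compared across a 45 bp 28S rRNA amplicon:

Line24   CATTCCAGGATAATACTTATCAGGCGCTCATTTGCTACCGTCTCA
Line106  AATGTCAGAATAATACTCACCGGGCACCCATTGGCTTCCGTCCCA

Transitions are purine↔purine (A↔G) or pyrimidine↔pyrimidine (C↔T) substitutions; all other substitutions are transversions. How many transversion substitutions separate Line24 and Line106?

The sequences differ at positions 1 (C/A, transversion), 4 (T/G, transversion), 5 (C/T, transition), 9 (G/A, transition), 18 (T/C, transition), 20 (T/C, transition), 22 (A/G, transition), 26 (G/A, transition), 28 (T/C, transition), 33 (T/G, transversion), 37 (A/T, transversion), 43 (T/C, transition).
Of the 12 differences, 8 transitions and 4 transversions, so the answer is 4.

4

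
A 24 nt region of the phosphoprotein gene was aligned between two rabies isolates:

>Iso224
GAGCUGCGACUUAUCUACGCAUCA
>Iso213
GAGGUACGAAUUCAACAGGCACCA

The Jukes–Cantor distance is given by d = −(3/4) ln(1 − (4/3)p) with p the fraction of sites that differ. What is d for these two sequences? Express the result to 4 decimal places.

0.5199

Differing sites — 4:C/G; 6:G/A; 10:C/A; 13:A/C; 14:U/A; 15:C/A; 16:U/C; 18:C/G; 22:U/C.
p = 9/24 = 0.375000.
d = −0.75 · ln(1 − (4/3)·0.375000) = −0.75 · ln(0.500000) = −0.75 · (-0.693147) = 0.5199.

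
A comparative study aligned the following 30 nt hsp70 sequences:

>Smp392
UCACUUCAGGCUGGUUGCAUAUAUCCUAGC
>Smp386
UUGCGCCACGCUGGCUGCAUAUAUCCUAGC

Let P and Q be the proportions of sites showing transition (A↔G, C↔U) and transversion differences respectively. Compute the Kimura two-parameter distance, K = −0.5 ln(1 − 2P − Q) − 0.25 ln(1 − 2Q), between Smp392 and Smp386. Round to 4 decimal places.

Mismatches occur at site 2 (C/U, transition), site 3 (A/G, transition), site 5 (U/G, transversion), site 6 (U/C, transition), site 9 (G/C, transversion), site 15 (U/C, transition).
Of the 6 differences, 4 transitions and 2 transversions over 30 sites: P = 4/30 = 0.133333, Q = 2/30 = 0.066667.
d = −0.5·ln(0.666667) − 0.25·ln(0.866666) = −0.5·(-0.405465) − 0.25·(-0.143102) = 0.2385.

0.2385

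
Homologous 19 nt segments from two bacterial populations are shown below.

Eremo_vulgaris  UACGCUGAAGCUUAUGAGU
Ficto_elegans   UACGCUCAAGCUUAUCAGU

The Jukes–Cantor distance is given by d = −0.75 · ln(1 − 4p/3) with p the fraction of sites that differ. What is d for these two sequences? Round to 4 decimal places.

0.1134

The sequences differ at positions 7 (G/C), 16 (G/C).
p = 2/19 = 0.105263.
d = −0.75 · ln(1 − (4/3)·0.105263) = −0.75 · ln(0.859649) = −0.75 · (-0.151231) = 0.1134.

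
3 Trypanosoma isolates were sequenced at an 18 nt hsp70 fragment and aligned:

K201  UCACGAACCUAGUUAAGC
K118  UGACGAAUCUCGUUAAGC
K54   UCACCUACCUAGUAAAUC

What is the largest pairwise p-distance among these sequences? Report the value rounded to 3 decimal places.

Pairwise Hamming distances:
  K201 vs K118: 3
  K201 vs K54: 4
  K118 vs K54: 7
The largest is 7 mismatches, between K118 and K54; p = 7/18 = 0.389.

0.389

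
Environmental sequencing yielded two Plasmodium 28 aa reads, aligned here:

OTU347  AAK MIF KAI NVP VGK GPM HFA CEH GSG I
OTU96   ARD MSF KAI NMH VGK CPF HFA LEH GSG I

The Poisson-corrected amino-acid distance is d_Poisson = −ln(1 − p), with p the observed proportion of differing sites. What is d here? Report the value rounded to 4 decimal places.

0.3365

The sequences differ at positions 2 (A/R), 3 (K/D), 5 (I/S), 11 (V/M), 12 (P/H), 16 (G/C), 18 (M/F), 22 (C/L).
p = 8/28 = 0.285714.
d = −ln(1 − 0.285714) = −ln(0.714286) = 0.3365.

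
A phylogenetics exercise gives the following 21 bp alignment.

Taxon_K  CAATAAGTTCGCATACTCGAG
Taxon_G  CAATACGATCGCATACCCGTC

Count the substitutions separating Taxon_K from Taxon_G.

5

The sequences differ at positions 6 (A/C), 8 (T/A), 17 (T/C), 20 (A/T), 21 (G/C).
That gives 5 mismatches out of 21 aligned sites, so the Hamming distance is 5.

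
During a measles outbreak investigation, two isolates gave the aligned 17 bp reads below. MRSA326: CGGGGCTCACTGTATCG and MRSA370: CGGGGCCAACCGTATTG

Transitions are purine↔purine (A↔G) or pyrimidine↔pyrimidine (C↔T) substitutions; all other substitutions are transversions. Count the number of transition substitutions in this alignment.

3

The sequences differ at positions 7 (T/C, transition), 8 (C/A, transversion), 11 (T/C, transition), 16 (C/T, transition).
Of the 4 differences, 3 transitions and 1 transversion, so the answer is 3.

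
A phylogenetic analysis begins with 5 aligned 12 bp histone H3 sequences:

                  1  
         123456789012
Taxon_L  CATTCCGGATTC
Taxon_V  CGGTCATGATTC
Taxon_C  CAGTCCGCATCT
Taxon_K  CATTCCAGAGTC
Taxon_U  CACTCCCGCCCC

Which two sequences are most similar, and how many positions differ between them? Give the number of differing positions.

2

Pairwise Hamming distances:
  Taxon_L vs Taxon_V: 4
  Taxon_L vs Taxon_C: 4
  Taxon_L vs Taxon_K: 2
  Taxon_L vs Taxon_U: 5
  Taxon_V vs Taxon_C: 6
  Taxon_V vs Taxon_K: 5
  Taxon_V vs Taxon_U: 7
  Taxon_C vs Taxon_K: 6
  Taxon_C vs Taxon_U: 6
  Taxon_K vs Taxon_U: 5
The smallest is 2, between Taxon_L and Taxon_K.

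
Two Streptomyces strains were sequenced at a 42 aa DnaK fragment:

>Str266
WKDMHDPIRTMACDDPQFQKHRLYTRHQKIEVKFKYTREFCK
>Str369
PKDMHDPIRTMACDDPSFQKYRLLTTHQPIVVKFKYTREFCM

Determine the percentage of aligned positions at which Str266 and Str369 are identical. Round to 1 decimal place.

The sequences differ at positions 1 (W/P), 17 (Q/S), 21 (H/Y), 24 (Y/L), 26 (R/T), 29 (K/P), 31 (E/V), 42 (K/M).
34 of the 42 sites match, so the percent identity is 34/42 × 100 = 81.0%.

81.0%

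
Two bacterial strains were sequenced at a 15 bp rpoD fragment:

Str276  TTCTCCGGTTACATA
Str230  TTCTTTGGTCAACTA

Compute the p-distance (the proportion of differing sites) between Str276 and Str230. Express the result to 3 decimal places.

The sequences differ at positions 5 (C/T), 6 (C/T), 10 (T/C), 12 (C/A), 13 (A/C).
There are 5 differences over 15 sites, so p = 5/15 = 0.333.

0.333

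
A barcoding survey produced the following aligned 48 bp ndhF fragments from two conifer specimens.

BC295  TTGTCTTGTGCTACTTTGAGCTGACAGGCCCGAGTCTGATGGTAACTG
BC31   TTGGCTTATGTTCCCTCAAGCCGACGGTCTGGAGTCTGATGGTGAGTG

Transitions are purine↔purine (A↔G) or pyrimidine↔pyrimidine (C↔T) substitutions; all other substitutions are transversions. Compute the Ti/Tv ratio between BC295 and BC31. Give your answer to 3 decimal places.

1.800

Differing sites — 4:T/G (Tv); 8:G/A (Ti); 11:C/T (Ti); 13:A/C (Tv); 15:T/C (Ti); 17:T/C (Ti); 18:G/A (Ti); 22:T/C (Ti); 26:A/G (Ti); 28:G/T (Tv); 30:C/T (Ti); 31:C/G (Tv); 44:A/G (Ti); 46:C/G (Tv).
Of the 14 differences, 9 transitions and 5 transversions, so Ti/Tv = 9/5 = 1.800.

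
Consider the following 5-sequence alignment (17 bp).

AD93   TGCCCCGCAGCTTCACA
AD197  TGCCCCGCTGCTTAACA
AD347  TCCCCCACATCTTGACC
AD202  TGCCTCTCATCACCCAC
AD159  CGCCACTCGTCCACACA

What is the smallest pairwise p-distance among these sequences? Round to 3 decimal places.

0.118

Pairwise Hamming distances:
  AD93 vs AD197: 2
  AD93 vs AD347: 5
  AD93 vs AD202: 8
  AD93 vs AD159: 7
  AD197 vs AD347: 6
  AD197 vs AD202: 10
  AD197 vs AD159: 8
  AD347 vs AD202: 8
  AD347 vs AD159: 9
  AD202 vs AD159: 8
The smallest is 2 mismatches, between AD93 and AD197; p = 2/17 = 0.118.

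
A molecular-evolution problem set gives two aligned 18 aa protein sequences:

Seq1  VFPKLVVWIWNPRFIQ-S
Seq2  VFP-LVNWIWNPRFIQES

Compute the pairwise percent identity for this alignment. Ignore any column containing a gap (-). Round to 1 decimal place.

93.8%

Excluding the 2 gap columns leaves 16 comparable sites.
The sequences differ at position 7 (V/N).
15 of the 16 comparable sites match, so the percent identity is 15/16 × 100 = 93.8%.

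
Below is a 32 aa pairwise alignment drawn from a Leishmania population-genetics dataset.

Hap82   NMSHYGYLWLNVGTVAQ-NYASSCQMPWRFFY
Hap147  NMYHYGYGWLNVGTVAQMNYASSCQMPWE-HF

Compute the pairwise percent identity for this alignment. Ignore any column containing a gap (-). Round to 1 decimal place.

83.3%

Excluding the 2 gap columns leaves 30 comparable sites.
Differing sites — 3:S/Y; 8:L/G; 29:R/E; 31:F/H; 32:Y/F.
25 of the 30 comparable sites match, so the percent identity is 25/30 × 100 = 83.3%.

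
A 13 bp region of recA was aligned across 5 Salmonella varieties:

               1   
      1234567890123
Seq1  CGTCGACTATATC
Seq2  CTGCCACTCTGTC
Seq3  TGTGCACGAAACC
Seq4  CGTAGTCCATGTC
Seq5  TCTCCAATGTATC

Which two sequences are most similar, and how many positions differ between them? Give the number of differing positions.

Pairwise Hamming distances:
  Seq1 vs Seq2: 5
  Seq1 vs Seq3: 6
  Seq1 vs Seq4: 4
  Seq1 vs Seq5: 5
  Seq2 vs Seq3: 9
  Seq2 vs Seq4: 7
  Seq2 vs Seq5: 6
  Seq3 vs Seq4: 8
  Seq3 vs Seq5: 7
  Seq4 vs Seq5: 9
The smallest is 4, between Seq1 and Seq4.

4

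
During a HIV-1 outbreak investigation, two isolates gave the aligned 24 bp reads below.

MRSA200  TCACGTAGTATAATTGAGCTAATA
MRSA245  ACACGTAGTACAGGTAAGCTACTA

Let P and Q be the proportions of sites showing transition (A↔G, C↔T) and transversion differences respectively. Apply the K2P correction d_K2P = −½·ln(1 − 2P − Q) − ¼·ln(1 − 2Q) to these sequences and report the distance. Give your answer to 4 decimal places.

0.3069

The sequences differ at positions 1 (T/A, transversion), 11 (T/C, transition), 13 (A/G, transition), 14 (T/G, transversion), 16 (G/A, transition), 22 (A/C, transversion).
Of the 6 differences, 3 transitions and 3 transversions over 24 sites: P = 3/24 = 0.125000, Q = 3/24 = 0.125000.
d = −0.5·ln(0.625000) − 0.25·ln(0.750000) = −0.5·(-0.470004) − 0.25·(-0.287682) = 0.3069.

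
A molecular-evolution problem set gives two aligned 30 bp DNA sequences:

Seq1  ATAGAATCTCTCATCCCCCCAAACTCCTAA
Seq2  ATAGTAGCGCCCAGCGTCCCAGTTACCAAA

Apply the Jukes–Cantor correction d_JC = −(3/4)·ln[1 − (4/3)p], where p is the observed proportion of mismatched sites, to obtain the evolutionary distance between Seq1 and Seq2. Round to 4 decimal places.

The sequences differ at positions 5 (A/T), 7 (T/G), 9 (T/G), 11 (T/C), 14 (T/G), 16 (C/G), 17 (C/T), 22 (A/G), 23 (A/T), 24 (C/T), 25 (T/A), 28 (T/A).
p = 12/30 = 0.400000.
d = −0.75 · ln(1 − (4/3)·0.400000) = −0.75 · ln(0.466667) = −0.75 · (-0.762139) = 0.5716.

0.5716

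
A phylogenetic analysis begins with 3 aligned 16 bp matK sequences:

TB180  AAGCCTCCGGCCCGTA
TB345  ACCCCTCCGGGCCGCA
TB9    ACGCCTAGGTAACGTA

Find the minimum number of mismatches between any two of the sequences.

4

Pairwise Hamming distances:
  TB180 vs TB345: 4
  TB180 vs TB9: 6
  TB345 vs TB9: 7
The smallest is 4, between TB180 and TB345.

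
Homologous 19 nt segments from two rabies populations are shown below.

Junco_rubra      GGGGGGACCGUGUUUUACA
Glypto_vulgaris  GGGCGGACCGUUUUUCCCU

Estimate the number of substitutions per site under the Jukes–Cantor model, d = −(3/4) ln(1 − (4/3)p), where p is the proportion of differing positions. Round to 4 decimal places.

0.3241

The sequences differ at positions 4 (G/C), 12 (G/U), 16 (U/C), 17 (A/C), 19 (A/U).
p = 5/19 = 0.263158.
d = −0.75 · ln(1 − (4/3)·0.263158) = −0.75 · ln(0.649123) = −0.75 · (-0.432133) = 0.3241.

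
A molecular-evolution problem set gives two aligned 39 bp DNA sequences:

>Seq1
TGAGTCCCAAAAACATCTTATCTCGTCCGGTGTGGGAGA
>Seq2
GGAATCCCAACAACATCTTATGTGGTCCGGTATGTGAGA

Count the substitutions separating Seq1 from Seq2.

The sequences differ at positions 1 (T/G), 4 (G/A), 11 (A/C), 22 (C/G), 24 (C/G), 32 (G/A), 35 (G/T).
That gives 7 mismatches out of 39 aligned sites, so the Hamming distance is 7.

7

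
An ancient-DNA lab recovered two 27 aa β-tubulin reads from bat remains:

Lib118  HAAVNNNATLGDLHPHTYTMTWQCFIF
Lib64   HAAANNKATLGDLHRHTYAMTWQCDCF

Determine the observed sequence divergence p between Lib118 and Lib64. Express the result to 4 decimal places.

0.2222

The sequences differ at positions 4 (V/A), 7 (N/K), 15 (P/R), 19 (T/A), 25 (F/D), 26 (I/C).
There are 6 differences over 27 sites, so p = 6/27 = 0.2222.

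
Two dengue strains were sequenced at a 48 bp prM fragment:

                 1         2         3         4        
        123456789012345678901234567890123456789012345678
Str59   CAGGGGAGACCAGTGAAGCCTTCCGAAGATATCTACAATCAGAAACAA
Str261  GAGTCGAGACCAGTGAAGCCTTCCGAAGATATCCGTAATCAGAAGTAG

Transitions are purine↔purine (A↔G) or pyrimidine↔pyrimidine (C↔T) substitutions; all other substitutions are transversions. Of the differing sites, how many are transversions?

The sequences differ at positions 1 (C/G, transversion), 4 (G/T, transversion), 5 (G/C, transversion), 34 (T/C, transition), 35 (A/G, transition), 36 (C/T, transition), 45 (A/G, transition), 46 (C/T, transition), 48 (A/G, transition).
Of the 9 differences, 6 transitions and 3 transversions, so the answer is 3.

3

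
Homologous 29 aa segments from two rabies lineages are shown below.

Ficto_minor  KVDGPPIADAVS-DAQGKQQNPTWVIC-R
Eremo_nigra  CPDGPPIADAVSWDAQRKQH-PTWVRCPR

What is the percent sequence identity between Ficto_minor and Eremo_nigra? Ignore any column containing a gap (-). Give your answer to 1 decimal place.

Excluding the 3 gap columns leaves 26 comparable sites.
Mismatches occur at site 1 (K→C), site 2 (V→P), site 17 (G→R), site 20 (Q→H), site 26 (I→R).
21 of the 26 comparable sites match, so the percent identity is 21/26 × 100 = 80.8%.

80.8%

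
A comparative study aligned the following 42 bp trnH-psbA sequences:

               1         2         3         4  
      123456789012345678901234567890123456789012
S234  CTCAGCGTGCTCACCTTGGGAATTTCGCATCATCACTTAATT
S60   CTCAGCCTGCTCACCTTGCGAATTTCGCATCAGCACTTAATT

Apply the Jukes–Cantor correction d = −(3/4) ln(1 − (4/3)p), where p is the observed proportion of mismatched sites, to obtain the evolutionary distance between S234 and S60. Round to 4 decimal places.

0.0751

Mismatches occur at site 7 (G→C), site 19 (G→C), site 33 (T→G).
p = 3/42 = 0.071429.
d = −0.75 · ln(1 − (4/3)·0.071429) = −0.75 · ln(0.904761) = −0.75 · (-0.100084) = 0.0751.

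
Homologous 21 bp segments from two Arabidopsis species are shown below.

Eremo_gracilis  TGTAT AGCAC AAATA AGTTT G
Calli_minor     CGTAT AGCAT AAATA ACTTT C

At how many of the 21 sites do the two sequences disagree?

4

Mismatches occur at site 1 (T↔C), site 10 (C↔T), site 17 (G↔C), site 21 (G↔C).
That gives 4 mismatches out of 21 aligned sites, so the Hamming distance is 4.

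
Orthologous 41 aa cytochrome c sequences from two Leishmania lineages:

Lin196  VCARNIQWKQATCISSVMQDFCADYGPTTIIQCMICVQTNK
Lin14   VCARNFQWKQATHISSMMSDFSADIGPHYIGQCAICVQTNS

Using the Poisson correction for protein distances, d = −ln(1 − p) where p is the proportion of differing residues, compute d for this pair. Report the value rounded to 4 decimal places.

Mismatches occur at site 6 (I/F), site 13 (C/H), site 17 (V/M), site 19 (Q/S), site 22 (C/S), site 25 (Y/I), site 28 (T/H), site 29 (T/Y), site 31 (I/G), site 34 (M/A), site 41 (K/S).
p = 11/41 = 0.268293.
d = −ln(1 − 0.268293) = −ln(0.731707) = 0.3124.

0.3124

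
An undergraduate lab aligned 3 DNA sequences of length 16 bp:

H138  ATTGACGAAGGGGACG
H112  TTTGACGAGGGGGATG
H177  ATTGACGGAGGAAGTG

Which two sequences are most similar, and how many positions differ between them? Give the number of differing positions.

Pairwise Hamming distances:
  H138 vs H112: 3
  H138 vs H177: 5
  H112 vs H177: 6
The smallest is 3, between H138 and H112.

3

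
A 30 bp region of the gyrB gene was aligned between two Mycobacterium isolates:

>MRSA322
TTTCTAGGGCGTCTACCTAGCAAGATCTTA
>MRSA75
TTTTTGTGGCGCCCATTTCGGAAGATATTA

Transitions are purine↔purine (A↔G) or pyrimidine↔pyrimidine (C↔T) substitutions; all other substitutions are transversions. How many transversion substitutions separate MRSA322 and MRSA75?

Mismatches occur at site 4 (C→T, transition), site 6 (A→G, transition), site 7 (G→T, transversion), site 12 (T→C, transition), site 14 (T→C, transition), site 16 (C→T, transition), site 17 (C→T, transition), site 19 (A→C, transversion), site 21 (C→G, transversion), site 27 (C→A, transversion).
Of the 10 differences, 6 transitions and 4 transversions, so the answer is 4.

4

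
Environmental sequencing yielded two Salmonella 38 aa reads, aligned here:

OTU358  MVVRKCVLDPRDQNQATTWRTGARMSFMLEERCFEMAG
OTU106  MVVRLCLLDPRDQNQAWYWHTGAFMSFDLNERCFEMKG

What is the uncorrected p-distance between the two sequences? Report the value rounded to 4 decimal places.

The sequences differ at positions 5 (K/L), 7 (V/L), 17 (T/W), 18 (T/Y), 20 (R/H), 24 (R/F), 28 (M/D), 30 (E/N), 37 (A/K).
There are 9 differences over 38 sites, so p = 9/38 = 0.2368.

0.2368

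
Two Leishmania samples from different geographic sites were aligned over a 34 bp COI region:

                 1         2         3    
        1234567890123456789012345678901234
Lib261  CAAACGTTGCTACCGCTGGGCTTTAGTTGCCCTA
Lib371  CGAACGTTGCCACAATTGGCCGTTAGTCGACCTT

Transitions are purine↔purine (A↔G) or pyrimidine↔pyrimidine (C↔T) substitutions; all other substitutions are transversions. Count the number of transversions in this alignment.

Differing sites — 2:A/G (Ti); 11:T/C (Ti); 14:C/A (Tv); 15:G/A (Ti); 16:C/T (Ti); 20:G/C (Tv); 22:T/G (Tv); 28:T/C (Ti); 30:C/A (Tv); 34:A/T (Tv).
Of the 10 differences, 5 transitions and 5 transversions, so the answer is 5.

5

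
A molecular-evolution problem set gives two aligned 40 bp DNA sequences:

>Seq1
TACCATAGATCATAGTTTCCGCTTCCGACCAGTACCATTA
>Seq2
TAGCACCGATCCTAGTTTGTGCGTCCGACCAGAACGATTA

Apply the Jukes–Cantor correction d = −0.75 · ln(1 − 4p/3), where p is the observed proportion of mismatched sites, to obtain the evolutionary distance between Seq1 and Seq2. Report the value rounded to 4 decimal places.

The sequences differ at positions 3 (C/G), 6 (T/C), 7 (A/C), 12 (A/C), 19 (C/G), 20 (C/T), 23 (T/G), 33 (T/A), 36 (C/G).
p = 9/40 = 0.225000.
d = −0.75 · ln(1 − (4/3)·0.225000) = −0.75 · ln(0.700000) = −0.75 · (-0.356675) = 0.2675.

0.2675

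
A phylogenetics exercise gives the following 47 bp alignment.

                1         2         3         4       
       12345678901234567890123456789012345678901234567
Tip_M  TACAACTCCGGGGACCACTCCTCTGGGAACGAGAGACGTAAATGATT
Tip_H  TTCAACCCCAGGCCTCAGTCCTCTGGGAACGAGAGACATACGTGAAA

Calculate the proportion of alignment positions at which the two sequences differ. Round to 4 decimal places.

0.2553

Mismatches occur at site 2 (A↔T), site 7 (T↔C), site 10 (G↔A), site 13 (G↔C), site 14 (A↔C), site 15 (C↔T), site 18 (C↔G), site 38 (G↔A), site 41 (A↔C), site 42 (A↔G), site 46 (T↔A), site 47 (T↔A).
There are 12 differences over 47 sites, so p = 12/47 = 0.2553.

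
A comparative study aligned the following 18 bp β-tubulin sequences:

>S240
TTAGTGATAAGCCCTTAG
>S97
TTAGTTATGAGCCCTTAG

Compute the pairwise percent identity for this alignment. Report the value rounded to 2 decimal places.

Mismatches occur at site 6 (G/T), site 9 (A/G).
16 of the 18 sites match, so the percent identity is 16/18 × 100 = 88.89%.

88.89%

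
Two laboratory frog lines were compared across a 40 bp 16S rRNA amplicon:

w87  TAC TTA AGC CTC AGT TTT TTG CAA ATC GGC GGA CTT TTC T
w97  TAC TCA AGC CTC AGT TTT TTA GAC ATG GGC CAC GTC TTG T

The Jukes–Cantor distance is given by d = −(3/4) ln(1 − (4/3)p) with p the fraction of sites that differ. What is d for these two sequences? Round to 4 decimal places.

0.3426

Mismatches occur at site 5 (T→C), site 21 (G→A), site 22 (C→G), site 24 (A→C), site 27 (C→G), site 31 (G→C), site 32 (G→A), site 33 (A→C), site 34 (C→G), site 36 (T→C), site 39 (C→G).
p = 11/40 = 0.275000.
d = −0.75 · ln(1 − (4/3)·0.275000) = −0.75 · ln(0.633333) = −0.75 · (-0.456759) = 0.3426.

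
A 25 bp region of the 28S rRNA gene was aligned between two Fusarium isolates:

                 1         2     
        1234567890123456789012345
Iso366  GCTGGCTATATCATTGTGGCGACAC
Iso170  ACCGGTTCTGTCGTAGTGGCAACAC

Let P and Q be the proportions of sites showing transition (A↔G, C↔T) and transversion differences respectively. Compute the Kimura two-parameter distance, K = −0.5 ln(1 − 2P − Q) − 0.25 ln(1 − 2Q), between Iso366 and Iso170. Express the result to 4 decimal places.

0.4541

Differing sites — 1:G/A (Ti); 3:T/C (Ti); 6:C/T (Ti); 8:A/C (Tv); 10:A/G (Ti); 13:A/G (Ti); 15:T/A (Tv); 21:G/A (Ti).
Of the 8 differences, 6 transitions and 2 transversions over 25 sites: P = 6/25 = 0.240000, Q = 2/25 = 0.080000.
d = −0.5·ln(0.440000) − 0.25·ln(0.840000) = −0.5·(-0.820981) − 0.25·(-0.174353) = 0.4541.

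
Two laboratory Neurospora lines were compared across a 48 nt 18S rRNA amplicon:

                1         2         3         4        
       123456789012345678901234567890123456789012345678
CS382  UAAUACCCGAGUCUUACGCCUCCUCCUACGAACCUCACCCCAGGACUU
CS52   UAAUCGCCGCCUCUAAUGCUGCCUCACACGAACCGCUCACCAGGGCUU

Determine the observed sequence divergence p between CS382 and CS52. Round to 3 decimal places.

Mismatches occur at site 5 (A→C), site 6 (C→G), site 10 (A→C), site 11 (G→C), site 15 (U→A), site 17 (C→U), site 20 (C→U), site 21 (U→G), site 26 (C→A), site 27 (U→C), site 35 (U→G), site 37 (A→U), site 39 (C→A), site 45 (A→G).
There are 14 differences over 48 sites, so p = 14/48 = 0.292.

0.292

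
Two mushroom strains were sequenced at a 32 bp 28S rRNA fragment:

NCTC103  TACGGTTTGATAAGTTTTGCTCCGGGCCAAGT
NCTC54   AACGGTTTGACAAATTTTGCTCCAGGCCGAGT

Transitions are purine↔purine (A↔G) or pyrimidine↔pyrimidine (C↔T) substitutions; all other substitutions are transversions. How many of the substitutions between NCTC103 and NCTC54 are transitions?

4

Differing sites — 1:T/A (Tv); 11:T/C (Ti); 14:G/A (Ti); 24:G/A (Ti); 29:A/G (Ti).
Of the 5 differences, 4 transitions and 1 transversion, so the answer is 4.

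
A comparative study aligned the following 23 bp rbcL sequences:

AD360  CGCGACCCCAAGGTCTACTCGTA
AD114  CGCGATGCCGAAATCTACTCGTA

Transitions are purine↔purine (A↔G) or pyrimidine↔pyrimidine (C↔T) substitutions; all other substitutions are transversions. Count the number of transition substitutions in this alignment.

4

The sequences differ at positions 6 (C/T, transition), 7 (C/G, transversion), 10 (A/G, transition), 12 (G/A, transition), 13 (G/A, transition).
Of the 5 differences, 4 transitions and 1 transversion, so the answer is 4.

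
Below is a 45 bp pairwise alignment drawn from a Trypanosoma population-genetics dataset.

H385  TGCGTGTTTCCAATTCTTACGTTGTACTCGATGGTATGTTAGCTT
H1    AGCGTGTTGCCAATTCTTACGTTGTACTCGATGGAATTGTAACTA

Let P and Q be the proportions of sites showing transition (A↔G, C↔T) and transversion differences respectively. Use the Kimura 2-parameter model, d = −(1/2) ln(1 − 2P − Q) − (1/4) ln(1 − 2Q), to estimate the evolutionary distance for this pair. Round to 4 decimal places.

0.1754

Mismatches occur at site 1 (T↔A, transversion), site 9 (T↔G, transversion), site 35 (T↔A, transversion), site 38 (G↔T, transversion), site 39 (T↔G, transversion), site 42 (G↔A, transition), site 45 (T↔A, transversion).
Of the 7 differences, 1 transition and 6 transversions over 45 sites: P = 1/45 = 0.022222, Q = 6/45 = 0.133333.
d = −0.5·ln(0.822223) − 0.25·ln(0.733334) = −0.5·(-0.195744) − 0.25·(-0.310154) = 0.1754.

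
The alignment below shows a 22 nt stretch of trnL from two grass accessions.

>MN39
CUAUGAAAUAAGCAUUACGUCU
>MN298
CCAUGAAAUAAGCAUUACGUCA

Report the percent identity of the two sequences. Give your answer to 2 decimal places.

90.91%

The sequences differ at positions 2 (U/C), 22 (U/A).
20 of the 22 sites match, so the percent identity is 20/22 × 100 = 90.91%.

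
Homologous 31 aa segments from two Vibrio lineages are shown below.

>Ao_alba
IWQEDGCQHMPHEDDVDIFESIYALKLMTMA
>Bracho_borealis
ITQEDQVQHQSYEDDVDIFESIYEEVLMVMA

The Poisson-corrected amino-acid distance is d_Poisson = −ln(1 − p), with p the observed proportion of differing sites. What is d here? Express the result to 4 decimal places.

0.3895

Differing sites — 2:W/T; 6:G/Q; 7:C/V; 10:M/Q; 11:P/S; 12:H/Y; 24:A/E; 25:L/E; 26:K/V; 29:T/V.
p = 10/31 = 0.322581.
d = −ln(1 − 0.322581) = −ln(0.677419) = 0.3895.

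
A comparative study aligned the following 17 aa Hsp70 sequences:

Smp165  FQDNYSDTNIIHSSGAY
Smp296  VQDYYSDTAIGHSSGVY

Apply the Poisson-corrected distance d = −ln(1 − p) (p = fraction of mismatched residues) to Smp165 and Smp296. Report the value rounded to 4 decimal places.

The sequences differ at positions 1 (F/V), 4 (N/Y), 9 (N/A), 11 (I/G), 16 (A/V).
p = 5/17 = 0.294118.
d = −ln(1 − 0.294118) = −ln(0.705882) = 0.3483.

0.3483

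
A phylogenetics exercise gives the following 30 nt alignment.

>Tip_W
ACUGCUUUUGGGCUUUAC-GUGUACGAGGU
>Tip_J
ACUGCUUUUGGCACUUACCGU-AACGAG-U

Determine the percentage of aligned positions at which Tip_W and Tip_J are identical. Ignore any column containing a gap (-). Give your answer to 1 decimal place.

85.2%

Excluding the 3 gap columns leaves 27 comparable sites.
Differing sites — 12:G/C; 13:C/A; 14:U/C; 23:U/A.
23 of the 27 comparable sites match, so the percent identity is 23/27 × 100 = 85.2%.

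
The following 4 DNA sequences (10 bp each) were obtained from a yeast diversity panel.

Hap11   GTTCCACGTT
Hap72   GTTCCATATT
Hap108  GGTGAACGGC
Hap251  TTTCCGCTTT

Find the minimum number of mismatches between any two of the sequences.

2

Pairwise Hamming distances:
  Hap11 vs Hap72: 2
  Hap11 vs Hap108: 5
  Hap11 vs Hap251: 3
  Hap72 vs Hap108: 7
  Hap72 vs Hap251: 4
  Hap108 vs Hap251: 8
The smallest is 2, between Hap11 and Hap72.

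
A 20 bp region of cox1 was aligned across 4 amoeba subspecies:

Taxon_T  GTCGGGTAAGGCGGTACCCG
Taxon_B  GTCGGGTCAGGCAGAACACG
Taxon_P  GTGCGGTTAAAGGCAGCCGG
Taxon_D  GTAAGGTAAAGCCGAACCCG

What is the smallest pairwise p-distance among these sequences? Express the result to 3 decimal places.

Pairwise Hamming distances:
  Taxon_T vs Taxon_B: 4
  Taxon_T vs Taxon_P: 10
  Taxon_T vs Taxon_D: 5
  Taxon_B vs Taxon_P: 11
  Taxon_B vs Taxon_D: 6
  Taxon_P vs Taxon_D: 9
The smallest is 4 mismatches, between Taxon_T and Taxon_B; p = 4/20 = 0.200.

0.200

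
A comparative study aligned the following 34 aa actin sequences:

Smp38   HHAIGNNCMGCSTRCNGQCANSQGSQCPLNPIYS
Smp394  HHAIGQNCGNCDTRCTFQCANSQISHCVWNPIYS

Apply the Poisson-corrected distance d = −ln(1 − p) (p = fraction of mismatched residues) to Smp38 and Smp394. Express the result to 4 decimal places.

0.3483

Differing sites — 6:N/Q; 9:M/G; 10:G/N; 12:S/D; 16:N/T; 17:G/F; 24:G/I; 26:Q/H; 28:P/V; 29:L/W.
p = 10/34 = 0.294118.
d = −ln(1 − 0.294118) = −ln(0.705882) = 0.3483.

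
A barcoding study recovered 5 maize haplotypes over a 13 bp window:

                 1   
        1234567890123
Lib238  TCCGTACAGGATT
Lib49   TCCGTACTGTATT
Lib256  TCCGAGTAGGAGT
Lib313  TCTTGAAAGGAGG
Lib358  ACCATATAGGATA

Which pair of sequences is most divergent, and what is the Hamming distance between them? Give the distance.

Pairwise Hamming distances:
  Lib238 vs Lib49: 2
  Lib238 vs Lib256: 4
  Lib238 vs Lib313: 6
  Lib238 vs Lib358: 4
  Lib49 vs Lib256: 6
  Lib49 vs Lib313: 8
  Lib49 vs Lib358: 6
  Lib256 vs Lib313: 6
  Lib256 vs Lib358: 6
  Lib313 vs Lib358: 7
The largest is 8, between Lib49 and Lib313.

8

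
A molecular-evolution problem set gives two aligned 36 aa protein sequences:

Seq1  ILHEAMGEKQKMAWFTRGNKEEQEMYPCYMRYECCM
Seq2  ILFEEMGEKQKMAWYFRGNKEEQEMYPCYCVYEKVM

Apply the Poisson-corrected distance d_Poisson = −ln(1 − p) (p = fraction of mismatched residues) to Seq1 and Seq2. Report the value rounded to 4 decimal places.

Differing sites — 3:H/F; 5:A/E; 15:F/Y; 16:T/F; 30:M/C; 31:R/V; 34:C/K; 35:C/V.
p = 8/36 = 0.222222.
d = −ln(1 − 0.222222) = −ln(0.777778) = 0.2513.

0.2513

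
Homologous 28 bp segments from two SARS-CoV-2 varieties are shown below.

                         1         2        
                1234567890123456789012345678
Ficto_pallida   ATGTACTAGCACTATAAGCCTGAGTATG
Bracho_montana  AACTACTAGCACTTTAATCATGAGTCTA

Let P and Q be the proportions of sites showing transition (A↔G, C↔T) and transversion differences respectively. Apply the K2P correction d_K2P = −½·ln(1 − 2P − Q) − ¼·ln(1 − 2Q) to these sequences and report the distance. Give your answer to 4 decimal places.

0.3081

The sequences differ at positions 2 (T/A, transversion), 3 (G/C, transversion), 14 (A/T, transversion), 18 (G/T, transversion), 20 (C/A, transversion), 26 (A/C, transversion), 28 (G/A, transition).
Of the 7 differences, 1 transition and 6 transversions over 28 sites: P = 1/28 = 0.035714, Q = 6/28 = 0.214286.
d = −0.5·ln(0.714286) − 0.25·ln(0.571428) = −0.5·(-0.336472) − 0.25·(-0.559617) = 0.3081.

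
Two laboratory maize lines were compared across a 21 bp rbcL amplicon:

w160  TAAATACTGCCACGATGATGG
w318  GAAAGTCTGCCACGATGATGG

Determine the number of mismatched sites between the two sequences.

Mismatches occur at site 1 (T→G), site 5 (T→G), site 6 (A→T).
That gives 3 mismatches out of 21 aligned sites, so the Hamming distance is 3.

3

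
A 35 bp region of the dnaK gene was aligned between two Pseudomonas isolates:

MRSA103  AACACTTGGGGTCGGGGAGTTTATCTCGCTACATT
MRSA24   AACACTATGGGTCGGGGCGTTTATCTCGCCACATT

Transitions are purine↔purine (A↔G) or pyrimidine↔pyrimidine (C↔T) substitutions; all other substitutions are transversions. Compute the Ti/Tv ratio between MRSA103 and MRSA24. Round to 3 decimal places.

The sequences differ at positions 7 (T/A, transversion), 8 (G/T, transversion), 18 (A/C, transversion), 30 (T/C, transition).
Of the 4 differences, 1 transition and 3 transversions, so Ti/Tv = 1/3 = 0.333.

0.333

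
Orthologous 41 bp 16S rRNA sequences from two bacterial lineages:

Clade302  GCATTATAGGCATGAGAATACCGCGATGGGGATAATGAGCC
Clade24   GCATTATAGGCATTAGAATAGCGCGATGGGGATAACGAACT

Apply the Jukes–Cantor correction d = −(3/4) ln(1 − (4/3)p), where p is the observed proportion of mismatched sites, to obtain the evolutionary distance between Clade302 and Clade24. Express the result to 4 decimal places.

Differing sites — 14:G/T; 21:C/G; 36:T/C; 39:G/A; 41:C/T.
p = 5/41 = 0.121951.
d = −0.75 · ln(1 − (4/3)·0.121951) = −0.75 · ln(0.837399) = −0.75 · (-0.177455) = 0.1331.

0.1331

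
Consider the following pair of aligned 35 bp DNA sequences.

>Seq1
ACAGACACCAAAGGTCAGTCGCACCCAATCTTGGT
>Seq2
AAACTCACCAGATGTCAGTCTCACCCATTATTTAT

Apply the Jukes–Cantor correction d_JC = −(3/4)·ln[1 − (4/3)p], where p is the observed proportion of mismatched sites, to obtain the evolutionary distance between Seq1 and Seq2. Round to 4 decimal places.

The sequences differ at positions 2 (C/A), 4 (G/C), 5 (A/T), 11 (A/G), 13 (G/T), 21 (G/T), 28 (A/T), 30 (C/A), 33 (G/T), 34 (G/A).
p = 10/35 = 0.285714.
d = −0.75 · ln(1 − (4/3)·0.285714) = −0.75 · ln(0.619048) = −0.75 · (-0.479572) = 0.3597.

0.3597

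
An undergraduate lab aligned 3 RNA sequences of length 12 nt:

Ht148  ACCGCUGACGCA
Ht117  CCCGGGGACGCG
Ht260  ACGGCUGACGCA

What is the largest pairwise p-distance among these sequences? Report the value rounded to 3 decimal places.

0.417

Pairwise Hamming distances:
  Ht148 vs Ht117: 4
  Ht148 vs Ht260: 1
  Ht117 vs Ht260: 5
The largest is 5 mismatches, between Ht117 and Ht260; p = 5/12 = 0.417.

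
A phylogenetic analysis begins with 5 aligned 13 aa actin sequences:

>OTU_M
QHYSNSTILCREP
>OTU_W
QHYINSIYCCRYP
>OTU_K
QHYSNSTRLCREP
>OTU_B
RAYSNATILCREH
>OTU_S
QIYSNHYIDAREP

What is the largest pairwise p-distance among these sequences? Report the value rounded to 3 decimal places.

Pairwise Hamming distances:
  OTU_M vs OTU_W: 5
  OTU_M vs OTU_K: 1
  OTU_M vs OTU_B: 4
  OTU_M vs OTU_S: 5
  OTU_W vs OTU_K: 5
  OTU_W vs OTU_B: 9
  OTU_W vs OTU_S: 8
  OTU_K vs OTU_B: 5
  OTU_K vs OTU_S: 6
  OTU_B vs OTU_S: 7
The largest is 9 mismatches, between OTU_W and OTU_B; p = 9/13 = 0.692.

0.692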